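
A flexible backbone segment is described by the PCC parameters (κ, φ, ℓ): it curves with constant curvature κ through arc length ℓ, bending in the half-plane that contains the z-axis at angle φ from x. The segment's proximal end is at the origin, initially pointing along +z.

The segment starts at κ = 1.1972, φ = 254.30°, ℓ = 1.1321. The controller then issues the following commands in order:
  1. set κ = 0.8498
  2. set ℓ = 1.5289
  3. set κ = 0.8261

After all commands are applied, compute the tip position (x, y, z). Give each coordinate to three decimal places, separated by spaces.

-0.228 -0.812 1.154

initial: κ=1.1972, φ=254.30°, ℓ=1.1321
cmd 1: set κ=0.8498 → (κ,φ,ℓ)=(0.8498,254.30°,1.1321) → tip=(-0.1363,-0.4850,0.9654)
cmd 2: set ℓ=1.5289 → (κ,φ,ℓ)=(0.8498,254.30°,1.5289) → tip=(-0.2330,-0.8290,1.1336)
cmd 3: set κ=0.8261 → (κ,φ,ℓ)=(0.8261,254.30°,1.5289) → tip=(-0.2283,-0.8123,1.1536)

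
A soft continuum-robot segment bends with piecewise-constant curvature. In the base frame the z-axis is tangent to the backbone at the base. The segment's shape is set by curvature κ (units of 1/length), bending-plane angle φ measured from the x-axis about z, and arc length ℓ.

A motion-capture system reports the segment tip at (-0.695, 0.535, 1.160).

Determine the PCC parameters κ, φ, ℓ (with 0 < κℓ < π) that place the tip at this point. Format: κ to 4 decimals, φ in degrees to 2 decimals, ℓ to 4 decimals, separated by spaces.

ρ = √(x²+y²) = √(-0.695² + 0.535²) = 0.87707
φ = atan2(y, x) mod 360° = atan2(0.535, -0.695) = 142.4115°
|p|² = ρ² + z² = 0.87707² + 1.160² = 2.11485
κ = 2ρ / |p|² = 2×0.87707 / 2.11485 = 0.82944
θ = 2·atan2(ρ, z) = 2·atan2(0.87707, 1.160) = 1.29478 rad
ℓ = θ/κ = 1.29478/0.82944 = 1.56103

0.8294 142.41 1.5610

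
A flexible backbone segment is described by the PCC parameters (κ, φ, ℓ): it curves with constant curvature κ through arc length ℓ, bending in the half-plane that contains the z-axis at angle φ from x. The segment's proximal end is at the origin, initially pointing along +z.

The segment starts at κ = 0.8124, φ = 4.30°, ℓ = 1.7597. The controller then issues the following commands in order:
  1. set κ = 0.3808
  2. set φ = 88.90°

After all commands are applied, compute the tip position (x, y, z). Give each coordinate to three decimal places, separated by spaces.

initial: κ=0.8124, φ=4.30°, ℓ=1.7597
cmd 1: set κ=0.3808 → (κ,φ,ℓ)=(0.3808,4.30°,1.7597) → tip=(0.5662,0.0426,1.6309)
cmd 2: set φ=88.90° → (κ,φ,ℓ)=(0.3808,88.90°,1.7597) → tip=(0.0109,0.5677,1.6309)

0.011 0.568 1.631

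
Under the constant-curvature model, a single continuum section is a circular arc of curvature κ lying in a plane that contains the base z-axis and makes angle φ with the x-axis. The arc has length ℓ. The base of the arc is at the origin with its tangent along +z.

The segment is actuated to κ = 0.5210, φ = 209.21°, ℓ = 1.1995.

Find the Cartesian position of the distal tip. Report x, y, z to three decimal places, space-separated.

-0.317 -0.177 1.123

θ = κ·ℓ = 0.5210 × 1.1995 = 0.62494 rad
ρ = (1 − cos θ)/κ = (1 − 0.81100)/0.5210 = 0.36277
z = sin θ / κ = 0.58505/0.5210 = 1.12293
x = ρ cos φ = 0.36277 × cos(209.21°) = -0.31664
y = ρ sin φ = 0.36277 × sin(209.21°) = -0.17703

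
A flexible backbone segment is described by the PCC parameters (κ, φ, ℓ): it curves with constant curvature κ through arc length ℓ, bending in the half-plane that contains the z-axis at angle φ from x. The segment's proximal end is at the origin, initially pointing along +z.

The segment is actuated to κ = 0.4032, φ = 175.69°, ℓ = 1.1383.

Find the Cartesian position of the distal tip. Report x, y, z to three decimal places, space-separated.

θ = κ·ℓ = 0.4032 × 1.1383 = 0.45896 rad
ρ = (1 − cos θ)/κ = (1 − 0.89651)/0.4032 = 0.25667
z = sin θ / κ = 0.44302/0.4032 = 1.09876
x = ρ cos φ = 0.25667 × cos(175.69°) = -0.25594
y = ρ sin φ = 0.25667 × sin(175.69°) = 0.01929

-0.256 0.019 1.099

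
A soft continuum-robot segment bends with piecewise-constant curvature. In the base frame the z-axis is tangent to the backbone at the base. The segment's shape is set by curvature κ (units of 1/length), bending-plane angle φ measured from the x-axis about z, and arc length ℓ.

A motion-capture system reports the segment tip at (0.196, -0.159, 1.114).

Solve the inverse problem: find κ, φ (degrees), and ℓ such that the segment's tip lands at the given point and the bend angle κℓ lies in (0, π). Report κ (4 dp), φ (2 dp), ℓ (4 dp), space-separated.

0.3869 320.95 1.1517

ρ = √(x²+y²) = √(0.196² + -0.159²) = 0.25238
φ = atan2(y, x) mod 360° = atan2(-0.159, 0.196) = 320.9502°
|p|² = ρ² + z² = 0.25238² + 1.114² = 1.30469
κ = 2ρ / |p|² = 2×0.25238 / 1.30469 = 0.38688
θ = 2·atan2(ρ, z) = 2·atan2(0.25238, 1.114) = 0.44559 rad
ℓ = θ/κ = 0.44559/0.38688 = 1.15174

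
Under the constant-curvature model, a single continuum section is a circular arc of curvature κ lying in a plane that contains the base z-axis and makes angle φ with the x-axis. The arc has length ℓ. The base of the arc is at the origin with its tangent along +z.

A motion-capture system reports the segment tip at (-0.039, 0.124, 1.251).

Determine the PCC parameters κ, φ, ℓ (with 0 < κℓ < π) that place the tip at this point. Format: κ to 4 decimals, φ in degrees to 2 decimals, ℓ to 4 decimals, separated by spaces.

ρ = √(x²+y²) = √(-0.039² + 0.124²) = 0.12999
φ = atan2(y, x) mod 360° = atan2(0.124, -0.039) = 107.4592°
|p|² = ρ² + z² = 0.12999² + 1.251² = 1.58190
κ = 2ρ / |p|² = 2×0.12999 / 1.58190 = 0.16434
θ = 2·atan2(ρ, z) = 2·atan2(0.12999, 1.251) = 0.20707 rad
ℓ = θ/κ = 0.20707/0.16434 = 1.25999

0.1643 107.46 1.2600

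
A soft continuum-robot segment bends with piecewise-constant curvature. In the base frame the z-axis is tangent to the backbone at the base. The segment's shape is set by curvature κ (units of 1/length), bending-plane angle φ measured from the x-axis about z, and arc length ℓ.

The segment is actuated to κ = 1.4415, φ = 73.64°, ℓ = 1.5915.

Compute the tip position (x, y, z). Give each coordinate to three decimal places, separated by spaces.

0.325 1.106 0.520

θ = κ·ℓ = 1.4415 × 1.5915 = 2.29415 rad
ρ = (1 − cos θ)/κ = (1 − -0.66190)/1.4415 = 1.15290
z = sin θ / κ = 0.74959/1.4415 = 0.52001
x = ρ cos φ = 1.15290 × cos(73.64°) = 0.32474
y = ρ sin φ = 1.15290 × sin(73.64°) = 1.10622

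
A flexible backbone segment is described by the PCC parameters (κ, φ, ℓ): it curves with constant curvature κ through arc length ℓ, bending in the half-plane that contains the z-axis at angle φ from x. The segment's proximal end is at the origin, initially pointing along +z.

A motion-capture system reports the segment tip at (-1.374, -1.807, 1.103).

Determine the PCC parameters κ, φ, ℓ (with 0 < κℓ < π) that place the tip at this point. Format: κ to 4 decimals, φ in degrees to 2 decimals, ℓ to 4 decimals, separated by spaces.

0.7128 232.75 3.1385

ρ = √(x²+y²) = √(-1.374² + -1.807²) = 2.27005
φ = atan2(y, x) mod 360° = atan2(-1.807, -1.374) = 232.7515°
|p|² = ρ² + z² = 2.27005² + 1.103² = 6.36973
κ = 2ρ / |p|² = 2×2.27005 / 6.36973 = 0.71276
θ = 2·atan2(ρ, z) = 2·atan2(2.27005, 1.103) = 2.23700 rad
ℓ = θ/κ = 2.23700/0.71276 = 3.13849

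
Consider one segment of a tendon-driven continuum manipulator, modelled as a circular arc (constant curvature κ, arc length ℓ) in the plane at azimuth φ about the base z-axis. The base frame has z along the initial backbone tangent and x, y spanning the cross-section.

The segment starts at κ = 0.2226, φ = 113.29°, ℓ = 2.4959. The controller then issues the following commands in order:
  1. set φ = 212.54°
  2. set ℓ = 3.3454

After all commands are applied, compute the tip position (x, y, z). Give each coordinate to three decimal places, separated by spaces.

initial: κ=0.2226, φ=113.29°, ℓ=2.4959
cmd 1: set φ=212.54° → (κ,φ,ℓ)=(0.2226,212.54°,2.4959) → tip=(-0.5696,-0.3634,2.3695)
cmd 2: set ℓ=3.3454 → (κ,φ,ℓ)=(0.2226,212.54°,3.3454) → tip=(-1.0025,-0.6396,3.0447)

-1.002 -0.640 3.045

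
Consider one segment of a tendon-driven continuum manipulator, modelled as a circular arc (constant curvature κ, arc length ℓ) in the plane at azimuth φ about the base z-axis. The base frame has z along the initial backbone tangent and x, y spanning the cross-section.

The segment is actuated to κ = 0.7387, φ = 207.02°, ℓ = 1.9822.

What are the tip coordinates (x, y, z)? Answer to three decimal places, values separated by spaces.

θ = κ·ℓ = 0.7387 × 1.9822 = 1.46425 rad
ρ = (1 − cos θ)/κ = (1 − 0.10634)/0.7387 = 1.20977
z = sin θ / κ = 0.99433/0.7387 = 1.34605
x = ρ cos φ = 1.20977 × cos(207.02°) = -1.07772
y = ρ sin φ = 1.20977 × sin(207.02°) = -0.54960

-1.078 -0.550 1.346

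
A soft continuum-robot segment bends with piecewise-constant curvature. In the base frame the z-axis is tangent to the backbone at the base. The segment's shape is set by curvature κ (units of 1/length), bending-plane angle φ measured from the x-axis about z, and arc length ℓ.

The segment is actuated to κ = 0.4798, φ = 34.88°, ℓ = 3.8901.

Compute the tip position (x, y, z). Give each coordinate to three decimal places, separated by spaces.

2.208 1.539 1.994

θ = κ·ℓ = 0.4798 × 3.8901 = 1.86647 rad
ρ = (1 − cos θ)/κ = (1 − -0.29138)/0.4798 = 2.69151
z = sin θ / κ = 0.95661/0.4798 = 1.99376
x = ρ cos φ = 2.69151 × cos(34.88°) = 2.20798
y = ρ sin φ = 2.69151 × sin(34.88°) = 1.53916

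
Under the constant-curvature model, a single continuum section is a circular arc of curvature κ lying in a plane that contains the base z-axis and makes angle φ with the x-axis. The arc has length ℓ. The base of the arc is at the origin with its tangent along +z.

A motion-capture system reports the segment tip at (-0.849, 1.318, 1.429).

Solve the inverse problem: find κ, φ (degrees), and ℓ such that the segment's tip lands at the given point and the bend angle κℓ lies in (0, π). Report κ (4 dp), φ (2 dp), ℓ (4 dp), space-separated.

0.6968 122.79 2.3871

ρ = √(x²+y²) = √(-0.849² + 1.318²) = 1.56778
φ = atan2(y, x) mod 360° = atan2(1.318, -0.849) = 122.7879°
|p|² = ρ² + z² = 1.56778² + 1.429² = 4.49997
κ = 2ρ / |p|² = 2×1.56778 / 4.49997 = 0.69680
θ = 2·atan2(ρ, z) = 2·atan2(1.56778, 1.429) = 1.66335 rad
ℓ = θ/κ = 1.66335/0.69680 = 2.38714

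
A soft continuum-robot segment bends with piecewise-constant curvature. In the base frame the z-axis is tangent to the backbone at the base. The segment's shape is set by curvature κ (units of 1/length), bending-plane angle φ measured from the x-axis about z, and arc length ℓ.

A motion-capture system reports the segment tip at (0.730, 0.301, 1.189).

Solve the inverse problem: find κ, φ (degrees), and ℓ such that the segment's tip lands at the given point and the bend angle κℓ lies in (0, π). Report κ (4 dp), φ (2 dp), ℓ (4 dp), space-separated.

ρ = √(x²+y²) = √(0.730² + 0.301²) = 0.78962
φ = atan2(y, x) mod 360° = atan2(0.301, 0.730) = 22.4078°
|p|² = ρ² + z² = 0.78962² + 1.189² = 2.03722
κ = 2ρ / |p|² = 2×0.78962 / 2.03722 = 0.77519
θ = 2·atan2(ρ, z) = 2·atan2(0.78962, 1.189) = 1.17245 rad
ℓ = θ/κ = 1.17245/0.77519 = 1.51247

0.7752 22.41 1.5125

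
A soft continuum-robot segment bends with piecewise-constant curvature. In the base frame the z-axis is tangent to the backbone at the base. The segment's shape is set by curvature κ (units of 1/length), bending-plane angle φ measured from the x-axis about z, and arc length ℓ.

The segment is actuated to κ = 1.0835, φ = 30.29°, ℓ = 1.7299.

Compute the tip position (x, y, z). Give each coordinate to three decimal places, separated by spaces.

θ = κ·ℓ = 1.0835 × 1.7299 = 1.87435 rad
ρ = (1 − cos θ)/κ = (1 − -0.29891)/1.0835 = 1.19881
z = sin θ / κ = 0.95428/1.0835 = 0.88074
x = ρ cos φ = 1.19881 × cos(30.29°) = 1.03515
y = ρ sin φ = 1.19881 × sin(30.29°) = 0.60465

1.035 0.605 0.881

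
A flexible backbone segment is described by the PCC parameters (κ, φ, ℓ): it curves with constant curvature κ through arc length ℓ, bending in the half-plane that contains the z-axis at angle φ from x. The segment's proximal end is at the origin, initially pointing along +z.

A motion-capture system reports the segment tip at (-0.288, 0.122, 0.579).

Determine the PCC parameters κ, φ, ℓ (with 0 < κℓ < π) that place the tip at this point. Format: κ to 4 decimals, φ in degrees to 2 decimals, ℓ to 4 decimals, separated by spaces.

1.4445 157.04 0.6858

ρ = √(x²+y²) = √(-0.288² + 0.122²) = 0.31277
φ = atan2(y, x) mod 360° = atan2(0.122, -0.288) = 157.0419°
|p|² = ρ² + z² = 0.31277² + 0.579² = 0.43307
κ = 2ρ / |p|² = 2×0.31277 / 0.43307 = 1.44446
θ = 2·atan2(ρ, z) = 2·atan2(0.31277, 0.579) = 0.99057 rad
ℓ = θ/κ = 0.99057/1.44446 = 0.68578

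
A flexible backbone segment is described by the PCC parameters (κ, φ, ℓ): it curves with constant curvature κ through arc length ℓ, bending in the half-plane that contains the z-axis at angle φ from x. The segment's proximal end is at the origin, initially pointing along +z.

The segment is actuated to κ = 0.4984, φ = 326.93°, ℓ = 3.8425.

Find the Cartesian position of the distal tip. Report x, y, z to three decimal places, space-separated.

2.249 -1.464 1.889

θ = κ·ℓ = 0.4984 × 3.8425 = 1.91510 rad
ρ = (1 − cos θ)/κ = (1 − -0.33754)/0.4984 = 2.68367
z = sin θ / κ = 0.94131/0.4984 = 1.88866
x = ρ cos φ = 2.68367 × cos(326.93°) = 2.24893
y = ρ sin φ = 2.68367 × sin(326.93°) = -1.46438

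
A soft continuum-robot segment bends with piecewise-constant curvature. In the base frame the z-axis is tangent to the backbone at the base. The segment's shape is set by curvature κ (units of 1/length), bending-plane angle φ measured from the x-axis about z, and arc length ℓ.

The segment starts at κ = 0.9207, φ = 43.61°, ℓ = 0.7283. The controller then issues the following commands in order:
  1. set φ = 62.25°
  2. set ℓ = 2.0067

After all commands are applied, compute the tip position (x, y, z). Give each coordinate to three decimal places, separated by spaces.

0.644 1.224 1.045

initial: κ=0.9207, φ=43.61°, ℓ=0.7283
cmd 1: set φ=62.25° → (κ,φ,ℓ)=(0.9207,62.25°,0.7283) → tip=(0.1095,0.2081,0.6749)
cmd 2: set ℓ=2.0067 → (κ,φ,ℓ)=(0.9207,62.25°,2.0067) → tip=(0.6439,1.2239,1.0448)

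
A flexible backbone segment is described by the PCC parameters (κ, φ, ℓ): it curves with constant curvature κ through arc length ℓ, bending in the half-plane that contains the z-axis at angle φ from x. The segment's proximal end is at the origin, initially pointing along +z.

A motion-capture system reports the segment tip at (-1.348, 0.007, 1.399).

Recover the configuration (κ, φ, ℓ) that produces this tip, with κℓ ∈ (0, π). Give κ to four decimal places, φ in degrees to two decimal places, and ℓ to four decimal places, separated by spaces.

ρ = √(x²+y²) = √(-1.348² + 0.007²) = 1.34802
φ = atan2(y, x) mod 360° = atan2(0.007, -1.348) = 179.7025°
|p|² = ρ² + z² = 1.34802² + 1.399² = 3.77435
κ = 2ρ / |p|² = 2×1.34802 / 3.77435 = 0.71430
θ = 2·atan2(ρ, z) = 2·atan2(1.34802, 1.399) = 1.53368 rad
ℓ = θ/κ = 1.53368/0.71430 = 2.14710

0.7143 179.70 2.1471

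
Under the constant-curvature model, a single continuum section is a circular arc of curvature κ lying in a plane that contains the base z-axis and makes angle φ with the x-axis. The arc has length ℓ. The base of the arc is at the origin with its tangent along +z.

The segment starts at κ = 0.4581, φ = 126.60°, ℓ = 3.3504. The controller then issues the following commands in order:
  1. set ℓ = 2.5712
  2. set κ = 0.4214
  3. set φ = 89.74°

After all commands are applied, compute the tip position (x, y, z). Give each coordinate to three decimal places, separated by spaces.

0.006 1.262 2.097

initial: κ=0.4581, φ=126.60°, ℓ=3.3504
cmd 1: set ℓ=2.5712 → (κ,φ,ℓ)=(0.4581,126.60°,2.5712) → tip=(-0.8032,1.0815,2.0166)
cmd 2: set κ=0.4214 → (κ,φ,ℓ)=(0.4214,126.60°,2.5712) → tip=(-0.7524,1.0131,2.0968)
cmd 3: set φ=89.74° → (κ,φ,ℓ)=(0.4214,89.74°,2.5712) → tip=(0.0057,1.2619,2.0968)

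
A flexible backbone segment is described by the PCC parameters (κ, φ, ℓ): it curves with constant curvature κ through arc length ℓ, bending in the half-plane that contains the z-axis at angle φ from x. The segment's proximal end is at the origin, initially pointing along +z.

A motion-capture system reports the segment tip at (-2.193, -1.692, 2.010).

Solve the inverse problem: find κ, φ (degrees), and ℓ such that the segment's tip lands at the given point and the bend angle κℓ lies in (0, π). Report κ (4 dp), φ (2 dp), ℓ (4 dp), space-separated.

0.4730 217.65 3.9876

ρ = √(x²+y²) = √(-2.193² + -1.692²) = 2.76986
φ = atan2(y, x) mod 360° = atan2(-1.692, -2.193) = 217.6518°
|p|² = ρ² + z² = 2.76986² + 2.010² = 11.71221
κ = 2ρ / |p|² = 2×2.76986 / 11.71221 = 0.47299
θ = 2·atan2(ρ, z) = 2·atan2(2.76986, 2.010) = 1.88610 rad
ℓ = θ/κ = 1.88610/0.47299 = 3.98764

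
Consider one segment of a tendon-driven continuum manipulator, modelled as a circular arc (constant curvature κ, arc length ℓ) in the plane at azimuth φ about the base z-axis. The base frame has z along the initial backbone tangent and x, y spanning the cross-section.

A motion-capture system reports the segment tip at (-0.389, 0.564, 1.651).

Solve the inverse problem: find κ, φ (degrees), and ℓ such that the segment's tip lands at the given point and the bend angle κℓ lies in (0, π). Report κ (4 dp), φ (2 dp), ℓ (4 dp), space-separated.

ρ = √(x²+y²) = √(-0.389² + 0.564²) = 0.68514
φ = atan2(y, x) mod 360° = atan2(0.564, -0.389) = 124.5947°
|p|² = ρ² + z² = 0.68514² + 1.651² = 3.19522
κ = 2ρ / |p|² = 2×0.68514 / 3.19522 = 0.42885
θ = 2·atan2(ρ, z) = 2·atan2(0.68514, 1.651) = 0.78671 rad
ℓ = θ/κ = 0.78671/0.42885 = 1.83446

0.4289 124.59 1.8345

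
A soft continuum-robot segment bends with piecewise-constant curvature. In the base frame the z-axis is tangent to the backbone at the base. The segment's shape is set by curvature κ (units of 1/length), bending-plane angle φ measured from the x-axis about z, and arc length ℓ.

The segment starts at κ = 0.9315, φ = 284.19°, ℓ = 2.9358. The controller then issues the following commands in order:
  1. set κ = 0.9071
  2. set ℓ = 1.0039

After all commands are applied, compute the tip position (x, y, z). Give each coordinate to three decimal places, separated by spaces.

initial: κ=0.9315, φ=284.19°, ℓ=2.9358
cmd 1: set κ=0.9071 → (κ,φ,ℓ)=(0.9071,284.19°,2.9358) → tip=(0.5101,-2.0175,0.5076)
cmd 2: set ℓ=1.0039 → (κ,φ,ℓ)=(0.9071,284.19°,1.0039) → tip=(0.1045,-0.4134,0.8708)

0.105 -0.413 0.871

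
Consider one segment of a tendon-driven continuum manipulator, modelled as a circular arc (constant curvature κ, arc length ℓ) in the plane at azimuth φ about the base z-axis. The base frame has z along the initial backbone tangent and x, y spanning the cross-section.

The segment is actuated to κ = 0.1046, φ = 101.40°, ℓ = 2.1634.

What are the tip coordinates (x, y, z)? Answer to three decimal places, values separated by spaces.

θ = κ·ℓ = 0.1046 × 2.1634 = 0.22629 rad
ρ = (1 − cos θ)/κ = (1 − 0.97451)/0.1046 = 0.24374
z = sin θ / κ = 0.22437/0.1046 = 2.14498
x = ρ cos φ = 0.24374 × cos(101.40°) = -0.04818
y = ρ sin φ = 0.24374 × sin(101.40°) = 0.23893

-0.048 0.239 2.145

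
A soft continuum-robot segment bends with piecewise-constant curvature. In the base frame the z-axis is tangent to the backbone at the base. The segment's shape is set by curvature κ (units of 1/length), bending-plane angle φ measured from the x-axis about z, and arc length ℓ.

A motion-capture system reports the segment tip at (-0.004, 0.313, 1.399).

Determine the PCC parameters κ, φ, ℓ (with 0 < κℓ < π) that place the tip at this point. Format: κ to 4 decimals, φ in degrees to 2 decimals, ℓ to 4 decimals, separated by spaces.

0.3046 90.73 1.4452

ρ = √(x²+y²) = √(-0.004² + 0.313²) = 0.31303
φ = atan2(y, x) mod 360° = atan2(0.313, -0.004) = 90.7322°
|p|² = ρ² + z² = 0.31303² + 1.399² = 2.05519
κ = 2ρ / |p|² = 2×0.31303 / 2.05519 = 0.30462
θ = 2·atan2(ρ, z) = 2·atan2(0.31303, 1.399) = 0.44025 rad
ℓ = θ/κ = 0.44025/0.30462 = 1.44524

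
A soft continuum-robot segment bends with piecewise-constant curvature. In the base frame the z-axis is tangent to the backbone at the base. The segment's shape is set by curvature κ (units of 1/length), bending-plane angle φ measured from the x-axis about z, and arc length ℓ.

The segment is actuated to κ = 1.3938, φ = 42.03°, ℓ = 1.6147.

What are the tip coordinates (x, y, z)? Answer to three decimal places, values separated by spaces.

θ = κ·ℓ = 1.3938 × 1.6147 = 2.25057 rad
ρ = (1 − cos θ)/κ = (1 − -0.62862)/1.3938 = 1.16847
z = sin θ / κ = 0.77772/1.3938 = 0.55798
x = ρ cos φ = 1.16847 × cos(42.03°) = 0.86793
y = ρ sin φ = 1.16847 × sin(42.03°) = 0.78231

0.868 0.782 0.558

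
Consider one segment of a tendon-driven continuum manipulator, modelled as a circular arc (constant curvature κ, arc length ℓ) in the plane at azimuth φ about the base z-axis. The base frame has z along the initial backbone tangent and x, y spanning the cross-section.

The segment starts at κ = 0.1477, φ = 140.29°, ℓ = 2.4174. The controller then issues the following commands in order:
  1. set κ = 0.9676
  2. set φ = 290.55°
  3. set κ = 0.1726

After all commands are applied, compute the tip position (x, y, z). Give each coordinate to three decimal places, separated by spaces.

0.174 -0.465 2.348

initial: κ=0.1477, φ=140.29°, ℓ=2.4174
cmd 1: set κ=0.9676 → (κ,φ,ℓ)=(0.9676,140.29°,2.4174) → tip=(-1.3475,1.1191,0.7432)
cmd 2: set φ=290.55° → (κ,φ,ℓ)=(0.9676,290.55°,2.4174) → tip=(0.6149,-1.6402,0.7432)
cmd 3: set κ=0.1726 → (κ,φ,ℓ)=(0.1726,290.55°,2.4174) → tip=(0.1745,-0.4654,2.3479)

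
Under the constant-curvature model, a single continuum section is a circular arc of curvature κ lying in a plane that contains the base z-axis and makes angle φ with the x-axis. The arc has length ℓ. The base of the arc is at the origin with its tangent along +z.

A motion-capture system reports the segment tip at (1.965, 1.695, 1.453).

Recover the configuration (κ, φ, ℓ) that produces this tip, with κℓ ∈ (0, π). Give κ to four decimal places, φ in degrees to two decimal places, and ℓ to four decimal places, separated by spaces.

0.5868 40.78 3.6144

ρ = √(x²+y²) = √(1.965² + 1.695²) = 2.59504
φ = atan2(y, x) mod 360° = atan2(1.695, 1.965) = 40.7809°
|p|² = ρ² + z² = 2.59504² + 1.453² = 8.84546
κ = 2ρ / |p|² = 2×2.59504 / 8.84546 = 0.58675
θ = 2·atan2(ρ, z) = 2·atan2(2.59504, 1.453) = 2.12075 rad
ℓ = θ/κ = 2.12075/0.58675 = 3.61439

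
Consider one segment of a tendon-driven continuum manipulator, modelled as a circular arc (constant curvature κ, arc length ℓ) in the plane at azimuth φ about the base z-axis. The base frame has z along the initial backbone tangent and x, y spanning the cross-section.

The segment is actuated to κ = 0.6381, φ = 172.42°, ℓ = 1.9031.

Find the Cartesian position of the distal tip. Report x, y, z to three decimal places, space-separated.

θ = κ·ℓ = 0.6381 × 1.9031 = 1.21437 rad
ρ = (1 − cos θ)/κ = (1 − 0.34893)/0.6381 = 1.02033
z = sin θ / κ = 0.93715/0.6381 = 1.46866
x = ρ cos φ = 1.02033 × cos(172.42°) = -1.01141
y = ρ sin φ = 1.02033 × sin(172.42°) = 0.13459

-1.011 0.135 1.469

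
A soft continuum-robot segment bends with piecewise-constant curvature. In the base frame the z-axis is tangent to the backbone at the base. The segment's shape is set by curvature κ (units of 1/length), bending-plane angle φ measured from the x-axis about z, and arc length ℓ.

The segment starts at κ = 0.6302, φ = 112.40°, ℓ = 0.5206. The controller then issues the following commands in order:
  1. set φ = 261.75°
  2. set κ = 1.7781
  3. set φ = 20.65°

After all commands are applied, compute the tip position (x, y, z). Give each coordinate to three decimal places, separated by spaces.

initial: κ=0.6302, φ=112.40°, ℓ=0.5206
cmd 1: set φ=261.75° → (κ,φ,ℓ)=(0.6302,261.75°,0.5206) → tip=(-0.0121,-0.0838,0.5113)
cmd 2: set κ=1.7781 → (κ,φ,ℓ)=(1.7781,261.75°,0.5206) → tip=(-0.0322,-0.2219,0.4494)
cmd 3: set φ=20.65° → (κ,φ,ℓ)=(1.7781,20.65°,0.5206) → tip=(0.2098,0.0791,0.4494)

0.210 0.079 0.449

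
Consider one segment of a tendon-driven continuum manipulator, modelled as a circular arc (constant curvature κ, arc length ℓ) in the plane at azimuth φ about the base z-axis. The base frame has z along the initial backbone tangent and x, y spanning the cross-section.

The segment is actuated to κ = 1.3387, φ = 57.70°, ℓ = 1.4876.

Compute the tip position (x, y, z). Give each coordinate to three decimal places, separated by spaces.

0.562 0.889 0.682

θ = κ·ℓ = 1.3387 × 1.4876 = 1.99145 rad
ρ = (1 − cos θ)/κ = (1 − -0.40836)/1.3387 = 1.05203
z = sin θ / κ = 0.91282/1.3387 = 0.68187
x = ρ cos φ = 1.05203 × cos(57.70°) = 0.56216
y = ρ sin φ = 1.05203 × sin(57.70°) = 0.88924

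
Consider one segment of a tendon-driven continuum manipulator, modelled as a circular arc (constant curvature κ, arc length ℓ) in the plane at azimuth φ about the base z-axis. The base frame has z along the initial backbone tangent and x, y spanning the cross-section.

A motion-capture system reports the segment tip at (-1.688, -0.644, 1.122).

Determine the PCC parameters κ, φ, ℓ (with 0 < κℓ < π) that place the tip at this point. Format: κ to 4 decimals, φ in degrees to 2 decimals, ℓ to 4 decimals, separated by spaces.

0.7989 200.88 2.5412

ρ = √(x²+y²) = √(-1.688² + -0.644²) = 1.80668
φ = atan2(y, x) mod 360° = atan2(-0.644, -1.688) = 200.8827°
|p|² = ρ² + z² = 1.80668² + 1.122² = 4.52296
κ = 2ρ / |p|² = 2×1.80668 / 4.52296 = 0.79889
θ = 2·atan2(ρ, z) = 2·atan2(1.80668, 1.122) = 2.03011 rad
ℓ = θ/κ = 2.03011/0.79889 = 2.54117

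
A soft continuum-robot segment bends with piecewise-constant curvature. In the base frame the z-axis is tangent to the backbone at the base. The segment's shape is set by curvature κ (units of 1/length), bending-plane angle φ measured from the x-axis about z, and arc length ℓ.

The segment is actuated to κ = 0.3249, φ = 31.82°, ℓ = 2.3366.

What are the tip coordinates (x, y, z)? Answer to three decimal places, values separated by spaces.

θ = κ·ℓ = 0.3249 × 2.3366 = 0.75916 rad
ρ = (1 − cos θ)/κ = (1 − 0.72541)/0.3249 = 0.84514
z = sin θ / κ = 0.68831/0.3249 = 2.11854
x = ρ cos φ = 0.84514 × cos(31.82°) = 0.71812
y = ρ sin φ = 0.84514 × sin(31.82°) = 0.44560

0.718 0.446 2.119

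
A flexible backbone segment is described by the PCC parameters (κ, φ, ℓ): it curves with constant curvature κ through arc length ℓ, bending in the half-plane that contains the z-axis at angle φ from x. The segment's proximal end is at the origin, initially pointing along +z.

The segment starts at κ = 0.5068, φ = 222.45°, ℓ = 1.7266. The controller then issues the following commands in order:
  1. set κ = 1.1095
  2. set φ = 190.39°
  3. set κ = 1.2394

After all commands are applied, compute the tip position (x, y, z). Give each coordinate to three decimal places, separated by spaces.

-1.221 -0.224 0.680

initial: κ=0.5068, φ=222.45°, ℓ=1.7266
cmd 1: set κ=1.1095 → (κ,φ,ℓ)=(1.1095,222.45°,1.7266) → tip=(-0.8899,-0.8140,0.8482)
cmd 2: set φ=190.39° → (κ,φ,ℓ)=(1.1095,190.39°,1.7266) → tip=(-1.1862,-0.2175,0.8482)
cmd 3: set κ=1.2394 → (κ,φ,ℓ)=(1.2394,190.39°,1.7266) → tip=(-1.2213,-0.2239,0.6797)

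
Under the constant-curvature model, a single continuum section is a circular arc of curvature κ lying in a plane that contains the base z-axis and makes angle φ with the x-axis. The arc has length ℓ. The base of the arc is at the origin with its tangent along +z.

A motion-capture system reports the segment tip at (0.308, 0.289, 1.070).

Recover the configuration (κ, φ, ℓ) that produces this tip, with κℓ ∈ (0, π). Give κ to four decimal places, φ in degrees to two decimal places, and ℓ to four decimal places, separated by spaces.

ρ = √(x²+y²) = √(0.308² + 0.289²) = 0.42236
φ = atan2(y, x) mod 360° = atan2(0.289, 0.308) = 43.1771°
|p|² = ρ² + z² = 0.42236² + 1.070² = 1.32329
κ = 2ρ / |p|² = 2×0.42236 / 1.32329 = 0.63835
θ = 2·atan2(ρ, z) = 2·atan2(0.42236, 1.070) = 0.75190 rad
ℓ = θ/κ = 0.75190/0.63835 = 1.17789

0.6383 43.18 1.1779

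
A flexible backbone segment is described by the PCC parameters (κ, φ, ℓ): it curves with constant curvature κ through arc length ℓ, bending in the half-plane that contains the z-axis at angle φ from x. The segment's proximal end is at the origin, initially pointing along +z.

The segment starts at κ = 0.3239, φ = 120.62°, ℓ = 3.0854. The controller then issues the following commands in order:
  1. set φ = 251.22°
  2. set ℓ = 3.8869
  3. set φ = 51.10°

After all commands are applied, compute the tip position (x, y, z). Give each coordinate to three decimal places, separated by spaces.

1.344 1.666 2.938

initial: κ=0.3239, φ=120.62°, ℓ=3.0854
cmd 1: set φ=251.22° → (κ,φ,ℓ)=(0.3239,251.22°,3.0854) → tip=(-0.4564,-1.3421,2.5969)
cmd 2: set ℓ=3.8869 → (κ,φ,ℓ)=(0.3239,251.22°,3.8869) → tip=(-0.6890,-2.0262,2.9385)
cmd 3: set φ=51.10° → (κ,φ,ℓ)=(0.3239,51.10°,3.8869) → tip=(1.3439,1.6656,2.9385)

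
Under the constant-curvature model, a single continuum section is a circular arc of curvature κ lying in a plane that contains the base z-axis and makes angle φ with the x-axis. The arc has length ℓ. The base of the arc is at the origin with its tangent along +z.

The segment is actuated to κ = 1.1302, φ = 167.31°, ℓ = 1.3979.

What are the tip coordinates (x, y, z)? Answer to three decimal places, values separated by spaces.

θ = κ·ℓ = 1.1302 × 1.3979 = 1.57991 rad
ρ = (1 − cos θ)/κ = (1 − -0.00911)/1.1302 = 0.89286
z = sin θ / κ = 0.99996/1.1302 = 0.88476
x = ρ cos φ = 0.89286 × cos(167.31°) = -0.87105
y = ρ sin φ = 0.89286 × sin(167.31°) = 0.19614

-0.871 0.196 0.885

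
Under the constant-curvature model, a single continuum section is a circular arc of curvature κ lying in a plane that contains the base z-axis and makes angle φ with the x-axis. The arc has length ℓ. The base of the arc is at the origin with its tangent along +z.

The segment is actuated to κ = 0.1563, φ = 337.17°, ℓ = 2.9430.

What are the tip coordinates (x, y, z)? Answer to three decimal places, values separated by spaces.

0.613 -0.258 2.840

θ = κ·ℓ = 0.1563 × 2.9430 = 0.45999 rad
ρ = (1 − cos θ)/κ = (1 − 0.89606)/0.1563 = 0.66503
z = sin θ / κ = 0.44394/0.1563 = 2.84031
x = ρ cos φ = 0.66503 × cos(337.17°) = 0.61293
y = ρ sin φ = 0.66503 × sin(337.17°) = -0.25803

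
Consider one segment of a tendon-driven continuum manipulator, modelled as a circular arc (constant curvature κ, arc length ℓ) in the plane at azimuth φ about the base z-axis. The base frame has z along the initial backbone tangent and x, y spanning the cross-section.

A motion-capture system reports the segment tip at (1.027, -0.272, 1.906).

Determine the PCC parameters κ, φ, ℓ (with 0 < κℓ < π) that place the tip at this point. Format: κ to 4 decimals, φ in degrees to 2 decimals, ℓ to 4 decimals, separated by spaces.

ρ = √(x²+y²) = √(1.027² + -0.272²) = 1.06241
φ = atan2(y, x) mod 360° = atan2(-0.272, 1.027) = 345.1659°
|p|² = ρ² + z² = 1.06241² + 1.906² = 4.76155
κ = 2ρ / |p|² = 2×1.06241 / 4.76155 = 0.44625
θ = 2·atan2(ρ, z) = 2·atan2(1.06241, 1.906) = 1.01702 rad
ℓ = θ/κ = 1.01702/0.44625 = 2.27906

0.4462 345.17 2.2791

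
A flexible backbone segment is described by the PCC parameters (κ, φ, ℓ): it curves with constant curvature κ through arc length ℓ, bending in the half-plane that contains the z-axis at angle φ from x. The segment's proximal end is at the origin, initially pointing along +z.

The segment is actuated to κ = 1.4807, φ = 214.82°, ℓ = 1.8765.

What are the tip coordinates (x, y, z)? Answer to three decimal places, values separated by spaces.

θ = κ·ℓ = 1.4807 × 1.8765 = 2.77853 rad
ρ = (1 − cos θ)/κ = (1 − -0.93481)/1.4807 = 1.30669
z = sin θ / κ = 0.35514/1.4807 = 0.23984
x = ρ cos φ = 1.30669 × cos(214.82°) = -1.07273
y = ρ sin φ = 1.30669 × sin(214.82°) = -0.74612

-1.073 -0.746 0.240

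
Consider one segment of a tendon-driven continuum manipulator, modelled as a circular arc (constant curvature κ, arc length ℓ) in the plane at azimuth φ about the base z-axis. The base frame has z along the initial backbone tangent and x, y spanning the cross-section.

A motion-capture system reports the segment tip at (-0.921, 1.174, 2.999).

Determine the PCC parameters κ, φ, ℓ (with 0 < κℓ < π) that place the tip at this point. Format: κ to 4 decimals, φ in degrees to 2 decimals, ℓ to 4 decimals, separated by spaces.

0.2660 128.11 3.4717

ρ = √(x²+y²) = √(-0.921² + 1.174²) = 1.49215
φ = atan2(y, x) mod 360° = atan2(1.174, -0.921) = 128.1141°
|p|² = ρ² + z² = 1.49215² + 2.999² = 11.22052
κ = 2ρ / |p|² = 2×1.49215 / 11.22052 = 0.26597
θ = 2·atan2(ρ, z) = 2·atan2(1.49215, 2.999) = 0.92337 rad
ℓ = θ/κ = 0.92337/0.26597 = 3.47173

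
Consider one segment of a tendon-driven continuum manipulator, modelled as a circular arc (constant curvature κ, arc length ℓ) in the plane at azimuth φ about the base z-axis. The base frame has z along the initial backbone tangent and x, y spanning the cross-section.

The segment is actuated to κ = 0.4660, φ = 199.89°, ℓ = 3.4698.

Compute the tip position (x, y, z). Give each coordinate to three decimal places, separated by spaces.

θ = κ·ℓ = 0.4660 × 3.4698 = 1.61693 rad
ρ = (1 − cos θ)/κ = (1 − -0.04611)/0.4660 = 2.24488
z = sin θ / κ = 0.99894/0.4660 = 2.14364
x = ρ cos φ = 2.24488 × cos(199.89°) = -2.11097
y = ρ sin φ = 2.24488 × sin(199.89°) = -0.76374

-2.111 -0.764 2.144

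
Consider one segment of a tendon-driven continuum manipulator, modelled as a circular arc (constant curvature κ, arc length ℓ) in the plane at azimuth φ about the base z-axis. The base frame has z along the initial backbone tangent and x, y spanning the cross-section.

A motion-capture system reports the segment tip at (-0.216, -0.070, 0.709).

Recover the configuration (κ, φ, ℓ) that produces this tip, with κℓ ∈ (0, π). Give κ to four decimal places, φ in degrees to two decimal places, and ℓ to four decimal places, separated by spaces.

ρ = √(x²+y²) = √(-0.216² + -0.070²) = 0.22706
φ = atan2(y, x) mod 360° = atan2(-0.070, -0.216) = 197.9562°
|p|² = ρ² + z² = 0.22706² + 0.709² = 0.55424
κ = 2ρ / |p|² = 2×0.22706 / 0.55424 = 0.81936
θ = 2·atan2(ρ, z) = 2·atan2(0.22706, 0.709) = 0.61987 rad
ℓ = θ/κ = 0.61987/0.81936 = 0.75652

0.8194 197.96 0.7565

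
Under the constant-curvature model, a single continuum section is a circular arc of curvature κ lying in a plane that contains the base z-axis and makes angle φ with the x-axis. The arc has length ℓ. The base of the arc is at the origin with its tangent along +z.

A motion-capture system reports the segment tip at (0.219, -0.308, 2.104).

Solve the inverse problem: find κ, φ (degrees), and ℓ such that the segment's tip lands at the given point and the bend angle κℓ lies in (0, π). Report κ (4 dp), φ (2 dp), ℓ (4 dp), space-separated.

0.1654 305.41 2.1490

ρ = √(x²+y²) = √(0.219² + -0.308²) = 0.37792
φ = atan2(y, x) mod 360° = atan2(-0.308, 0.219) = 305.4143°
|p|² = ρ² + z² = 0.37792² + 2.104² = 4.56964
κ = 2ρ / |p|² = 2×0.37792 / 4.56964 = 0.16541
θ = 2·atan2(ρ, z) = 2·atan2(0.37792, 2.104) = 0.35545 rad
ℓ = θ/κ = 0.35545/0.16541 = 2.14897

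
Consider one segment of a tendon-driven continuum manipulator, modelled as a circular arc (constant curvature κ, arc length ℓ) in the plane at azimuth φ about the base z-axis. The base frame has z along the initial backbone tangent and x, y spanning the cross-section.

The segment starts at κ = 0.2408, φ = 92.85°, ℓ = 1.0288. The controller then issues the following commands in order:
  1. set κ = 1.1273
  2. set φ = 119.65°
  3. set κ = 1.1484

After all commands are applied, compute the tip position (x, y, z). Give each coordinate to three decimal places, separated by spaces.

initial: κ=0.2408, φ=92.85°, ℓ=1.0288
cmd 1: set κ=1.1273 → (κ,φ,ℓ)=(1.1273,92.85°,1.0288) → tip=(-0.0265,0.5320,0.8132)
cmd 2: set φ=119.65° → (κ,φ,ℓ)=(1.1273,119.65°,1.0288) → tip=(-0.2635,0.4629,0.8132)
cmd 3: set κ=1.1484 → (κ,φ,ℓ)=(1.1484,119.65°,1.0288) → tip=(-0.2673,0.4695,0.8056)

-0.267 0.470 0.806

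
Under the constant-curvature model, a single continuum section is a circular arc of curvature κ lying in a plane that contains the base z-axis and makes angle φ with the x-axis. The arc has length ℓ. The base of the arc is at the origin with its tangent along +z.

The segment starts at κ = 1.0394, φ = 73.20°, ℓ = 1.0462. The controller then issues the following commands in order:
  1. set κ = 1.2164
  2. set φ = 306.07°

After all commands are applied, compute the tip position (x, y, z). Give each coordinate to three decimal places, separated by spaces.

0.342 -0.469 0.786

initial: κ=1.0394, φ=73.20°, ℓ=1.0462
cmd 1: set κ=1.2164 → (κ,φ,ℓ)=(1.2164,73.20°,1.0462) → tip=(0.1678,0.5558,0.7858)
cmd 2: set φ=306.07° → (κ,φ,ℓ)=(1.2164,306.07°,1.0462) → tip=(0.3418,-0.4693,0.7858)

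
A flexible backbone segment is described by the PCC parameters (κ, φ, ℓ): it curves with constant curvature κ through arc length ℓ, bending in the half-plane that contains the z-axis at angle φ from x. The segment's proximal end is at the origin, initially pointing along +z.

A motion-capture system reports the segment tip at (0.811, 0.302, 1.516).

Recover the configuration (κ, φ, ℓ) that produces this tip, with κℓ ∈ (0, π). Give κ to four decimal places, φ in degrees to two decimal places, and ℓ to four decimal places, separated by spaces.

0.5680 20.42 1.8264

ρ = √(x²+y²) = √(0.811² + 0.302²) = 0.86540
φ = atan2(y, x) mod 360° = atan2(0.302, 0.811) = 20.4243°
|p|² = ρ² + z² = 0.86540² + 1.516² = 3.04718
κ = 2ρ / |p|² = 2×0.86540 / 3.04718 = 0.56800
θ = 2·atan2(ρ, z) = 2·atan2(0.86540, 1.516) = 1.03742 rad
ℓ = θ/κ = 1.03742/0.56800 = 1.82643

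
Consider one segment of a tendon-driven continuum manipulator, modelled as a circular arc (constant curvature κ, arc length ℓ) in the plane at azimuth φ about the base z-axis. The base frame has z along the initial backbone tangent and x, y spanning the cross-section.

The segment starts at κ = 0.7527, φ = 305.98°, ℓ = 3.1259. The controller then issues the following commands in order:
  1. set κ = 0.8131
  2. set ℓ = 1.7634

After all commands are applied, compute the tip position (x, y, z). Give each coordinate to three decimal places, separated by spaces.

0.624 -0.859 1.218

initial: κ=0.7527, φ=305.98°, ℓ=3.1259
cmd 1: set κ=0.8131 → (κ,φ,ℓ)=(0.8131,305.98°,3.1259) → tip=(1.3189,-1.8167,0.6944)
cmd 2: set ℓ=1.7634 → (κ,φ,ℓ)=(0.8131,305.98°,1.7634) → tip=(0.6239,-0.8593,1.2183)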